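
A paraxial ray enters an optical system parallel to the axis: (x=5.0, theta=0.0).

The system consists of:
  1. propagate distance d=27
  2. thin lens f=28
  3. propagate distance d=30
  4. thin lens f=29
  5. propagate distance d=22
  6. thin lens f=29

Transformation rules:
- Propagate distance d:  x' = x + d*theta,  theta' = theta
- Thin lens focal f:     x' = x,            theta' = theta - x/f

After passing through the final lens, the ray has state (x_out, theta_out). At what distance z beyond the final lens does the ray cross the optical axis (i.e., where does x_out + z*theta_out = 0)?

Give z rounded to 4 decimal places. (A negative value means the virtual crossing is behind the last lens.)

Answer: -144.3359

Derivation:
Initial: x=5.0000 theta=0.0000
After 1 (propagate distance d=27): x=5.0000 theta=0.0000
After 2 (thin lens f=28): x=5.0000 theta=-5/28 (≈-0.1786)
After 3 (propagate distance d=30): x=-5/14 (≈-0.3571) theta=-5/28 (≈-0.1786)
After 4 (thin lens f=29): x=-5/14 (≈-0.3571) theta=-135/812 (≈-0.1663)
After 5 (propagate distance d=22): x=-815/203 (≈-4.0148) theta=-135/812 (≈-0.1663)
After 6 (thin lens f=29): x=-815/203 (≈-4.0148) theta=-655/23548 (≈-0.0278)
z_focus = -x_out/theta_out = -(-815/203)/(-655/23548) = -18908/131 ≈ -144.3359
Rounded to 4 decimal places: z = -144.3359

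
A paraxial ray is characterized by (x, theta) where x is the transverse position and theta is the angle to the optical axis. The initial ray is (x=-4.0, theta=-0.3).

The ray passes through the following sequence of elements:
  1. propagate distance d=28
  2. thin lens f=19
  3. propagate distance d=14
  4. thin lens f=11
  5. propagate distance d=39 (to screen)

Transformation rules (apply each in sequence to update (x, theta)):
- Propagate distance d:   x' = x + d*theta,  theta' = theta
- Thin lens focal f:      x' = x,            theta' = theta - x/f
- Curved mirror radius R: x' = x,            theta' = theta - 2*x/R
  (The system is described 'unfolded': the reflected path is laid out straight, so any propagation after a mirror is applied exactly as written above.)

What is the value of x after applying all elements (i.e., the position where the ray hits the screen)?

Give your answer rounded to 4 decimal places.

Initial: x=-4.0000 theta=-0.3000
After 1 (propagate distance d=28): x=-12.4000 theta=-0.3000
After 2 (thin lens f=19): x=-12.4000 theta=67/190 (≈0.3526)
After 3 (propagate distance d=14): x=-709/95 (≈-7.4632) theta=67/190 (≈0.3526)
After 4 (thin lens f=11): x=-709/95 (≈-7.4632) theta=431/418 (≈1.0311)
After 5 (propagate distance d=39 (to screen)): x=68447/2090 (≈32.7498) theta=431/418 (≈1.0311)
Rounded to 4 decimal places: x = 32.7498

Answer: 32.7498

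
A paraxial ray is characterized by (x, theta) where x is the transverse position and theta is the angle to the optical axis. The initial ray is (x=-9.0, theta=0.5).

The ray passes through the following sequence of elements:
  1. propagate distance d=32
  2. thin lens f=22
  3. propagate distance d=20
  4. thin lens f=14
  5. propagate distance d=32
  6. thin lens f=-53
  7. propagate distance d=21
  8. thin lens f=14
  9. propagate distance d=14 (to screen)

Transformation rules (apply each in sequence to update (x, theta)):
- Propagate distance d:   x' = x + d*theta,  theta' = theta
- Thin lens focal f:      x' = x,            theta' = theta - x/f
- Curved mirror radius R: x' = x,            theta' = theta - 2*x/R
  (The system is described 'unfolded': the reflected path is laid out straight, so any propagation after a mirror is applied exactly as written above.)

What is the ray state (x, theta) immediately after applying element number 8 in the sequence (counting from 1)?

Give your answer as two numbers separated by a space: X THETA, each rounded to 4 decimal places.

Answer: -23.1067 0.9243

Derivation:
Initial: x=-9.0000 theta=0.5000
After 1 (propagate distance d=32): x=7.0000 theta=0.5000
After 2 (thin lens f=22): x=7.0000 theta=2/11 (≈0.1818)
After 3 (propagate distance d=20): x=117/11 (≈10.6364) theta=2/11 (≈0.1818)
After 4 (thin lens f=14): x=117/11 (≈10.6364) theta=-89/154 (≈-0.5779)
After 5 (propagate distance d=32): x=-55/7 (≈-7.8571) theta=-89/154 (≈-0.5779)
After 6 (thin lens f=-53): x=-55/7 (≈-7.8571) theta=-5927/8162 (≈-0.7262)
After 7 (propagate distance d=21): x=-188597/8162 (≈-23.1067) theta=-5927/8162 (≈-0.7262)
After 8 (thin lens f=14): x=-188597/8162 (≈-23.1067) theta=105619/114268 (≈0.9243)
Rounded to 4 decimal places: x = -23.1067, theta = 0.9243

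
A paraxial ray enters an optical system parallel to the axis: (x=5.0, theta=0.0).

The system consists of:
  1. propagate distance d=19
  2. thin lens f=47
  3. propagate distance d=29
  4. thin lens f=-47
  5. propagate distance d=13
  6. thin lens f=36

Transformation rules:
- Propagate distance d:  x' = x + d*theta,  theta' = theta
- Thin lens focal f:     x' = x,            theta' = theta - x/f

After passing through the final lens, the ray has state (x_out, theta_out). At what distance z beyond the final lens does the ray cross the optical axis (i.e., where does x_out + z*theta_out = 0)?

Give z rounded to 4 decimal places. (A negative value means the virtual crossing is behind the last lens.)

Initial: x=5.0000 theta=0.0000
After 1 (propagate distance d=19): x=5.0000 theta=0.0000
After 2 (thin lens f=47): x=5.0000 theta=-5/47 (≈-0.1064)
After 3 (propagate distance d=29): x=90/47 (≈1.9149) theta=-5/47 (≈-0.1064)
After 4 (thin lens f=-47): x=90/47 (≈1.9149) theta=-145/2209 (≈-0.0656)
After 5 (propagate distance d=13): x=2345/2209 (≈1.0616) theta=-145/2209 (≈-0.0656)
After 6 (thin lens f=36): x=2345/2209 (≈1.0616) theta=-7565/79524 (≈-0.0951)
z_focus = -x_out/theta_out = -(2345/2209)/(-7565/79524) = 16884/1513 ≈ 11.1593
Rounded to 4 decimal places: z = 11.1593

Answer: 11.1593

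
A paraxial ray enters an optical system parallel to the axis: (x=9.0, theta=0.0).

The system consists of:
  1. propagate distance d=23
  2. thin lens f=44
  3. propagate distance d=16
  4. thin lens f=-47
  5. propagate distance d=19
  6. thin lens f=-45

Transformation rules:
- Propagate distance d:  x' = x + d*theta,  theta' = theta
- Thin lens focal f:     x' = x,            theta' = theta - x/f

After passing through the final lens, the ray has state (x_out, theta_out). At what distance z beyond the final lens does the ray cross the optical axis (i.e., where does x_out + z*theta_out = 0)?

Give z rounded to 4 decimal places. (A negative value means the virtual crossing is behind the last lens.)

Answer: -429.7500

Derivation:
Initial: x=9.0000 theta=0.0000
After 1 (propagate distance d=23): x=9.0000 theta=0.0000
After 2 (thin lens f=44): x=9.0000 theta=-9/44 (≈-0.2045)
After 3 (propagate distance d=16): x=63/11 (≈5.7273) theta=-9/44 (≈-0.2045)
After 4 (thin lens f=-47): x=63/11 (≈5.7273) theta=-171/2068 (≈-0.0827)
After 5 (propagate distance d=19): x=8595/2068 (≈4.1562) theta=-171/2068 (≈-0.0827)
After 6 (thin lens f=-45): x=8595/2068 (≈4.1562) theta=5/517 (≈0.0097)
z_focus = -x_out/theta_out = -(8595/2068)/(5/517) = -429.7500
Rounded to 4 decimal places: z = -429.7500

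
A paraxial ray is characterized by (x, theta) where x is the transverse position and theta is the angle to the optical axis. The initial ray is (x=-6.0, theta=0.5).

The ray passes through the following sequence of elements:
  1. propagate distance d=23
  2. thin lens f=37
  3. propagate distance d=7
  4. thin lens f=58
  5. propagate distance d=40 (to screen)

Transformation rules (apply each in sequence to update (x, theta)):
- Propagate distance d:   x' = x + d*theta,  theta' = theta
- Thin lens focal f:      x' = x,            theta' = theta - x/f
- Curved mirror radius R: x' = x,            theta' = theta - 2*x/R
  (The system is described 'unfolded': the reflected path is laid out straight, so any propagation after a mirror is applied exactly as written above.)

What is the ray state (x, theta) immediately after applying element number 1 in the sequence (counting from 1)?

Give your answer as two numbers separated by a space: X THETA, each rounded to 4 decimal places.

Answer: 5.5000 0.5000

Derivation:
Initial: x=-6.0000 theta=0.5000
After 1 (propagate distance d=23): x=5.5000 theta=0.5000
Rounded to 4 decimal places: x = 5.5000, theta = 0.5000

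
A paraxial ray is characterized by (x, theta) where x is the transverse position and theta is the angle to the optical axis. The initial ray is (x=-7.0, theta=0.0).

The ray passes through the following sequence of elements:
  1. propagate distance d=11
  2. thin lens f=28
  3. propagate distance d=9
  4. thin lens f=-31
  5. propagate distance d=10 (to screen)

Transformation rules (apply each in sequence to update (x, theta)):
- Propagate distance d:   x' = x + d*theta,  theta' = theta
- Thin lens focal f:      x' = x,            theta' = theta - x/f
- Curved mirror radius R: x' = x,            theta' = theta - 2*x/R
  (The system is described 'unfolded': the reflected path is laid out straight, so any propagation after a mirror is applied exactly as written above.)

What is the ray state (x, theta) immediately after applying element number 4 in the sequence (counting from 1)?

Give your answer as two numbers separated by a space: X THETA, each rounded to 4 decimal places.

Answer: -4.7500 0.0968

Derivation:
Initial: x=-7.0000 theta=0.0000
After 1 (propagate distance d=11): x=-7.0000 theta=0.0000
After 2 (thin lens f=28): x=-7.0000 theta=0.2500
After 3 (propagate distance d=9): x=-4.7500 theta=0.2500
After 4 (thin lens f=-31): x=-4.7500 theta=3/31 (≈0.0968)
Rounded to 4 decimal places: x = -4.7500, theta = 0.0968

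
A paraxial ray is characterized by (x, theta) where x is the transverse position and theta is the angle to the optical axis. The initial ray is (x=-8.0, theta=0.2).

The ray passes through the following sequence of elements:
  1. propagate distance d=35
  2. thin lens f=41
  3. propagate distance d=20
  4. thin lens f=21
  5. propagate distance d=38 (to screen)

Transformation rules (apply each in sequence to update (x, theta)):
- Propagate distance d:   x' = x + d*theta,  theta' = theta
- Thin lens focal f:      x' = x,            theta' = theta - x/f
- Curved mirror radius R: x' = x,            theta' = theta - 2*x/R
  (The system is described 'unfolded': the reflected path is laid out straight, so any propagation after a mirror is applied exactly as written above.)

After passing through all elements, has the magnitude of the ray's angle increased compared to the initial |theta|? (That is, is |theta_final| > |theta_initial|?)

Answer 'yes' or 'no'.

Initial: x=-8.0000 theta=0.2000
After 1 (propagate distance d=35): x=-1.0000 theta=0.2000
After 2 (thin lens f=41): x=-1.0000 theta=46/205 (≈0.2244)
After 3 (propagate distance d=20): x=143/41 (≈3.4878) theta=46/205 (≈0.2244)
After 4 (thin lens f=21): x=143/41 (≈3.4878) theta=251/4305 (≈0.0583)
After 5 (propagate distance d=38 (to screen)): x=24553/4305 (≈5.7034) theta=251/4305 (≈0.0583)
|theta_initial|=0.2000 |theta_final|=251/4305 (≈0.0583) -> not increased

Answer: no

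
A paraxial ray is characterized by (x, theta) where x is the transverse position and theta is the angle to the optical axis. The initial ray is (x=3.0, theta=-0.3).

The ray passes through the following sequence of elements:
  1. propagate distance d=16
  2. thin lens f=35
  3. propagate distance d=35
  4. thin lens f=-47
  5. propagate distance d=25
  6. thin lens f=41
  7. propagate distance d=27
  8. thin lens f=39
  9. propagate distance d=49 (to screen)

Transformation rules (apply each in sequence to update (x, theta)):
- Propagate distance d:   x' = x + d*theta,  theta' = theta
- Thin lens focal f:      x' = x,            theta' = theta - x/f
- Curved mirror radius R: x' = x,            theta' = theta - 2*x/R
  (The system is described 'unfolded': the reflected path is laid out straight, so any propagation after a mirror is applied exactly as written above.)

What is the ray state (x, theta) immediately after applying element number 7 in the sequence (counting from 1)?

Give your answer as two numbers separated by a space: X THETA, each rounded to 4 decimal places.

Initial: x=3.0000 theta=-0.3000
After 1 (propagate distance d=16): x=-1.8000 theta=-0.3000
After 2 (thin lens f=35): x=-1.8000 theta=-87/350 (≈-0.2486)
After 3 (propagate distance d=35): x=-10.5000 theta=-87/350 (≈-0.2486)
After 4 (thin lens f=-47): x=-10.5000 theta=-3882/8225 (≈-0.4720)
After 5 (propagate distance d=25): x=-14673/658 (≈-22.2994) theta=-3882/8225 (≈-0.4720)
After 6 (thin lens f=41): x=-14673/658 (≈-22.2994) theta=48501/674450 (≈0.0719)
After 7 (propagate distance d=27): x=-146067/7175 (≈-20.3578) theta=48501/674450 (≈0.0719)
Rounded to 4 decimal places: x = -20.3578, theta = 0.0719

Answer: -20.3578 0.0719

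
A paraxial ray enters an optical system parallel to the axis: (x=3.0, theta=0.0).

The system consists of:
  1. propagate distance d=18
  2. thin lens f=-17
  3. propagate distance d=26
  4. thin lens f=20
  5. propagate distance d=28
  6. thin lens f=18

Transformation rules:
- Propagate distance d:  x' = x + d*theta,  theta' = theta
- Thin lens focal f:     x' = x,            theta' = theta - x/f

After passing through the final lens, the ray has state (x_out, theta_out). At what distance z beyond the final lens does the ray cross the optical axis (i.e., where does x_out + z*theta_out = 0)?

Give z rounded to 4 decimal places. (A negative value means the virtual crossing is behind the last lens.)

Initial: x=3.0000 theta=0.0000
After 1 (propagate distance d=18): x=3.0000 theta=0.0000
After 2 (thin lens f=-17): x=3.0000 theta=3/17 (≈0.1765)
After 3 (propagate distance d=26): x=129/17 (≈7.5882) theta=3/17 (≈0.1765)
After 4 (thin lens f=20): x=129/17 (≈7.5882) theta=-69/340 (≈-0.2029)
After 5 (propagate distance d=28): x=162/85 (≈1.9059) theta=-69/340 (≈-0.2029)
After 6 (thin lens f=18): x=162/85 (≈1.9059) theta=-21/68 (≈-0.3088)
z_focus = -x_out/theta_out = -(162/85)/(-21/68) = 216/35 ≈ 6.1714
Rounded to 4 decimal places: z = 6.1714

Answer: 6.1714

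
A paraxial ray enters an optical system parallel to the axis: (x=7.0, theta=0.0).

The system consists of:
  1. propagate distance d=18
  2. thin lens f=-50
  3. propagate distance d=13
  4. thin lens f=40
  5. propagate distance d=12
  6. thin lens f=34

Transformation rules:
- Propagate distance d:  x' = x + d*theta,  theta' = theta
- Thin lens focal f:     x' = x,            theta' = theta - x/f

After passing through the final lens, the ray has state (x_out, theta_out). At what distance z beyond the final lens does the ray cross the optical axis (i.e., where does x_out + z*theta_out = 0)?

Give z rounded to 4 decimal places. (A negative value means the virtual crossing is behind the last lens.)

Answer: 25.2135

Derivation:
Initial: x=7.0000 theta=0.0000
After 1 (propagate distance d=18): x=7.0000 theta=0.0000
After 2 (thin lens f=-50): x=7.0000 theta=0.1400
After 3 (propagate distance d=13): x=8.8200 theta=0.1400
After 4 (thin lens f=40): x=8.8200 theta=-0.0805
After 5 (propagate distance d=12): x=7.8540 theta=-0.0805
After 6 (thin lens f=34): x=7.8540 theta=-0.3115
z_focus = -x_out/theta_out = -(7.8540)/(-0.3115) = 2244/89 ≈ 25.2135
Rounded to 4 decimal places: z = 25.2135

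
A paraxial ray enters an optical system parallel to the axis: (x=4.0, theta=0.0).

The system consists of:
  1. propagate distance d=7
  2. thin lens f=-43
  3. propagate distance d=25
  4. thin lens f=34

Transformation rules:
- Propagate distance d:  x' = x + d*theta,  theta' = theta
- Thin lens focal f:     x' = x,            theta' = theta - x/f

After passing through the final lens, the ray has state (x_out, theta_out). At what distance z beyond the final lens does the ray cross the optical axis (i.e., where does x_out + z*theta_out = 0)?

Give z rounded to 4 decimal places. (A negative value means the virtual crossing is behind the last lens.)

Answer: 68.0000

Derivation:
Initial: x=4.0000 theta=0.0000
After 1 (propagate distance d=7): x=4.0000 theta=0.0000
After 2 (thin lens f=-43): x=4.0000 theta=4/43 (≈0.0930)
After 3 (propagate distance d=25): x=272/43 (≈6.3256) theta=4/43 (≈0.0930)
After 4 (thin lens f=34): x=272/43 (≈6.3256) theta=-4/43 (≈-0.0930)
z_focus = -x_out/theta_out = -(272/43)/(-4/43) = 68.0000
Rounded to 4 decimal places: z = 68.0000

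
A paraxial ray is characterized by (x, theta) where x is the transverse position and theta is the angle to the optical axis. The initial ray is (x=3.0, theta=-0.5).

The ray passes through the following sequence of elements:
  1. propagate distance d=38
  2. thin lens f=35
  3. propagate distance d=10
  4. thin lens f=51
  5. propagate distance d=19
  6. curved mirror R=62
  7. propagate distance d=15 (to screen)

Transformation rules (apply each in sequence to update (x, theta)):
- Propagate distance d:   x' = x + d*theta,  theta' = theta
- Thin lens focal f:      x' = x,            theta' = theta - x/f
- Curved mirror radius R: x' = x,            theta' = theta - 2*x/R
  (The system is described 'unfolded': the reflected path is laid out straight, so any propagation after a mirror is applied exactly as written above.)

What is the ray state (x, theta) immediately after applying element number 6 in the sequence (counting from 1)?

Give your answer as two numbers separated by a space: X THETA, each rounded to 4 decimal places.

Answer: -11.1224 0.6381

Derivation:
Initial: x=3.0000 theta=-0.5000
After 1 (propagate distance d=38): x=-16.0000 theta=-0.5000
After 2 (thin lens f=35): x=-16.0000 theta=-3/70 (≈-0.0429)
After 3 (propagate distance d=10): x=-115/7 (≈-16.4286) theta=-3/70 (≈-0.0429)
After 4 (thin lens f=51): x=-115/7 (≈-16.4286) theta=997/3570 (≈0.2793)
After 5 (propagate distance d=19): x=-39707/3570 (≈-11.1224) theta=997/3570 (≈0.2793)
After 6 (curved mirror R=62): x=-39707/3570 (≈-11.1224) theta=11769/18445 (≈0.6381)
Rounded to 4 decimal places: x = -11.1224, theta = 0.6381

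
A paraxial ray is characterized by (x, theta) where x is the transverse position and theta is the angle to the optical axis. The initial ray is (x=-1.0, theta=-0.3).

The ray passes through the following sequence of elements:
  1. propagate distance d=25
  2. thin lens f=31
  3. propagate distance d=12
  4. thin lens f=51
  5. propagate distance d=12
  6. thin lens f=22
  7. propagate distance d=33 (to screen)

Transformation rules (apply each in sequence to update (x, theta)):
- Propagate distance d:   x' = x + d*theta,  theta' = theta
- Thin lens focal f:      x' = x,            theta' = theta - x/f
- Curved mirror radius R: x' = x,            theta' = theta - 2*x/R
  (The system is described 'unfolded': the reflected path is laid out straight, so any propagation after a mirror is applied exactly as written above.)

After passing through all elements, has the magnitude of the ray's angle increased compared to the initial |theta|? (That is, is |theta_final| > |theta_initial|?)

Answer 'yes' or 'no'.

Answer: yes

Derivation:
Initial: x=-1.0000 theta=-0.3000
After 1 (propagate distance d=25): x=-8.5000 theta=-0.3000
After 2 (thin lens f=31): x=-8.5000 theta=-4/155 (≈-0.0258)
After 3 (propagate distance d=12): x=-2731/310 (≈-8.8097) theta=-4/155 (≈-0.0258)
After 4 (thin lens f=51): x=-2731/310 (≈-8.8097) theta=2323/15810 (≈0.1469)
After 5 (propagate distance d=12): x=-7427/1054 (≈-7.0465) theta=2323/15810 (≈0.1469)
After 6 (thin lens f=22): x=-7427/1054 (≈-7.0465) theta=162511/347820 (≈0.4672)
After 7 (propagate distance d=33 (to screen)): x=88241/10540 (≈8.3720) theta=162511/347820 (≈0.4672)
|theta_initial|=0.3000 |theta_final|=162511/347820 (≈0.4672) -> increased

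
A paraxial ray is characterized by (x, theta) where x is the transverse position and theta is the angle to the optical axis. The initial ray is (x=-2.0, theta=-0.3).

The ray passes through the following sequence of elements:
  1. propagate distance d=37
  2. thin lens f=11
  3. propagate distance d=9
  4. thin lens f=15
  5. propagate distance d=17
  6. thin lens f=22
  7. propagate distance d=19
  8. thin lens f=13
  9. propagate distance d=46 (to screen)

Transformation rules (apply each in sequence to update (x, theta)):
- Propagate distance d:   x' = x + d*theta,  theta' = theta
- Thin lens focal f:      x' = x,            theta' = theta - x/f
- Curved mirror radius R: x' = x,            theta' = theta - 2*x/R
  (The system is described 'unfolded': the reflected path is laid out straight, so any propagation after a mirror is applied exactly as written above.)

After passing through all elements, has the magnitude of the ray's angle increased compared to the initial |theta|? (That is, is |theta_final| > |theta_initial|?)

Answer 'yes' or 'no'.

Initial: x=-2.0000 theta=-0.3000
After 1 (propagate distance d=37): x=-13.1000 theta=-0.3000
After 2 (thin lens f=11): x=-13.1000 theta=49/55 (≈0.8909)
After 3 (propagate distance d=9): x=-559/110 (≈-5.0818) theta=49/55 (≈0.8909)
After 4 (thin lens f=15): x=-559/110 (≈-5.0818) theta=2029/1650 (≈1.2297)
After 5 (propagate distance d=17): x=13054/825 (≈15.8230) theta=2029/1650 (≈1.2297)
After 6 (thin lens f=22): x=13054/825 (≈15.8230) theta=1853/3630 (≈0.5105)
After 7 (propagate distance d=19): x=463223/18150 (≈25.5219) theta=1853/3630 (≈0.5105)
After 8 (thin lens f=13): x=463223/18150 (≈25.5219) theta=-171389/117975 (≈-1.4528)
After 9 (propagate distance d=46 (to screen)): x=-9745889/235950 (≈-41.3049) theta=-171389/117975 (≈-1.4528)
|theta_initial|=0.3000 |theta_final|=171389/117975 (≈1.4528) -> increased

Answer: yes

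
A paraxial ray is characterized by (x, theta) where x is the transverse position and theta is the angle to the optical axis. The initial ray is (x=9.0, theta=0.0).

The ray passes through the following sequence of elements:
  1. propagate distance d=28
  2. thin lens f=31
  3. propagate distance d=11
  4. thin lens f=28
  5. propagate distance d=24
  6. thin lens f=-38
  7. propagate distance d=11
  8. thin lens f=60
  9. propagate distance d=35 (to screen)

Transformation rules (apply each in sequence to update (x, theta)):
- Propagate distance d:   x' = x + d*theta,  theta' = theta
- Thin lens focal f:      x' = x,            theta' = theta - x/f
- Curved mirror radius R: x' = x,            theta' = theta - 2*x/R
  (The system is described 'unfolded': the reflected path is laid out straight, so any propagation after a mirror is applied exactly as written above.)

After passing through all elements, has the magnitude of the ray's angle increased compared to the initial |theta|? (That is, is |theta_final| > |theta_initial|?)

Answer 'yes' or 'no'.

Initial: x=9.0000 theta=0.0000
After 1 (propagate distance d=28): x=9.0000 theta=0.0000
After 2 (thin lens f=31): x=9.0000 theta=-9/31 (≈-0.2903)
After 3 (propagate distance d=11): x=180/31 (≈5.8065) theta=-9/31 (≈-0.2903)
After 4 (thin lens f=28): x=180/31 (≈5.8065) theta=-108/217 (≈-0.4977)
After 5 (propagate distance d=24): x=-1332/217 (≈-6.1382) theta=-108/217 (≈-0.4977)
After 6 (thin lens f=-38): x=-1332/217 (≈-6.1382) theta=-2718/4123 (≈-0.6592)
After 7 (propagate distance d=11): x=-55206/4123 (≈-13.3898) theta=-2718/4123 (≈-0.6592)
After 8 (thin lens f=60): x=-55206/4123 (≈-13.3898) theta=-17979/41230 (≈-0.4361)
After 9 (propagate distance d=35 (to screen)): x=-12435/434 (≈-28.6521) theta=-17979/41230 (≈-0.4361)
|theta_initial|=0.0000 |theta_final|=17979/41230 (≈0.4361) -> increased

Answer: yes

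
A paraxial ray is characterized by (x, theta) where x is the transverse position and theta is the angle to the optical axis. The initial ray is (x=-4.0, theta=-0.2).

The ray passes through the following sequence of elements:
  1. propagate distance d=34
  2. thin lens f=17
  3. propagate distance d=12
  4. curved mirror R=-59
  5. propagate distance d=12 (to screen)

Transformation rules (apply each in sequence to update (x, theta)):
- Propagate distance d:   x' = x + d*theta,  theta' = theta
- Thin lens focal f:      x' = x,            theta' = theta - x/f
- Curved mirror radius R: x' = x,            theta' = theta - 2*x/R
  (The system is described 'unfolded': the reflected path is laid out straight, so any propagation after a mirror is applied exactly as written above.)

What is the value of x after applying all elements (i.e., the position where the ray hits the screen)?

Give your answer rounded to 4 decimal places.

Answer: -2.6213

Derivation:
Initial: x=-4.0000 theta=-0.2000
After 1 (propagate distance d=34): x=-10.8000 theta=-0.2000
After 2 (thin lens f=17): x=-10.8000 theta=37/85 (≈0.4353)
After 3 (propagate distance d=12): x=-474/85 (≈-5.5765) theta=37/85 (≈0.4353)
After 4 (curved mirror R=-59): x=-474/85 (≈-5.5765) theta=247/1003 (≈0.2463)
After 5 (propagate distance d=12 (to screen)): x=-13146/5015 (≈-2.6213) theta=247/1003 (≈0.2463)
Rounded to 4 decimal places: x = -2.6213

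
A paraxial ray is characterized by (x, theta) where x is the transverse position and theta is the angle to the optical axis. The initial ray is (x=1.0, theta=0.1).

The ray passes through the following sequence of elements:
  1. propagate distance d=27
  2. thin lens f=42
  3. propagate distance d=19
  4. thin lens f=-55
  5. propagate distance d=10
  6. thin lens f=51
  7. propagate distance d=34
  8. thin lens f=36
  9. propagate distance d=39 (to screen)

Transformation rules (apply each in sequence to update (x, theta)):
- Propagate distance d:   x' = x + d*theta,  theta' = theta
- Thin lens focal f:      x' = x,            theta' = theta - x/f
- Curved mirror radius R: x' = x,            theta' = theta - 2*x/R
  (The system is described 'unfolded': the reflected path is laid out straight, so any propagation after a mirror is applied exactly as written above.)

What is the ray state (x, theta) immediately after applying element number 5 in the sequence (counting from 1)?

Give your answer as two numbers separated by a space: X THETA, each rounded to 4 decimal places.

Answer: 4.7591 0.0833

Derivation:
Initial: x=1.0000 theta=0.1000
After 1 (propagate distance d=27): x=3.7000 theta=0.1000
After 2 (thin lens f=42): x=3.7000 theta=1/84 (≈0.0119)
After 3 (propagate distance d=19): x=1649/420 (≈3.9262) theta=1/84 (≈0.0119)
After 4 (thin lens f=-55): x=1649/420 (≈3.9262) theta=481/5775 (≈0.0833)
After 5 (propagate distance d=10): x=1047/220 (≈4.7591) theta=481/5775 (≈0.0833)
Rounded to 4 decimal places: x = 4.7591, theta = 0.0833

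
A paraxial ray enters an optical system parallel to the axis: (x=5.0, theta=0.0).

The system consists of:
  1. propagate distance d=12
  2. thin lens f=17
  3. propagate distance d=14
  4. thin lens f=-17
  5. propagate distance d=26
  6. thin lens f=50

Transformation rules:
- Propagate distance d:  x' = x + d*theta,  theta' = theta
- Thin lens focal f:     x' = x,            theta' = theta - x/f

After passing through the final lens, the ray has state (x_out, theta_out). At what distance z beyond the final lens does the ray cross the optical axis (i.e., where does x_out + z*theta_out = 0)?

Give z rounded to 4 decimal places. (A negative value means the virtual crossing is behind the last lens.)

Answer: -40.4393

Derivation:
Initial: x=5.0000 theta=0.0000
After 1 (propagate distance d=12): x=5.0000 theta=0.0000
After 2 (thin lens f=17): x=5.0000 theta=-5/17 (≈-0.2941)
After 3 (propagate distance d=14): x=15/17 (≈0.8824) theta=-5/17 (≈-0.2941)
After 4 (thin lens f=-17): x=15/17 (≈0.8824) theta=-70/289 (≈-0.2422)
After 5 (propagate distance d=26): x=-1565/289 (≈-5.4152) theta=-70/289 (≈-0.2422)
After 6 (thin lens f=50): x=-1565/289 (≈-5.4152) theta=-387/2890 (≈-0.1339)
z_focus = -x_out/theta_out = -(-1565/289)/(-387/2890) = -15650/387 ≈ -40.4393
Rounded to 4 decimal places: z = -40.4393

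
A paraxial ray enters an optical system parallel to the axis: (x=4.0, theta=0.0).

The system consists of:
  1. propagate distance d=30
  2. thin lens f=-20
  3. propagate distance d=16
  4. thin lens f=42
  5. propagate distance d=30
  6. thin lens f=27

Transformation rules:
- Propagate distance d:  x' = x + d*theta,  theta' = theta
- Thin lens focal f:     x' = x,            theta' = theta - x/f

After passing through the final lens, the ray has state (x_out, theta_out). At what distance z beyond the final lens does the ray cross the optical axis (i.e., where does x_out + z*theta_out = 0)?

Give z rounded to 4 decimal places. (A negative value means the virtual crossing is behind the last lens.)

Answer: 29.8588

Derivation:
Initial: x=4.0000 theta=0.0000
After 1 (propagate distance d=30): x=4.0000 theta=0.0000
After 2 (thin lens f=-20): x=4.0000 theta=0.2000
After 3 (propagate distance d=16): x=7.2000 theta=0.2000
After 4 (thin lens f=42): x=7.2000 theta=1/35 (≈0.0286)
After 5 (propagate distance d=30): x=282/35 (≈8.0571) theta=1/35 (≈0.0286)
After 6 (thin lens f=27): x=282/35 (≈8.0571) theta=-17/63 (≈-0.2698)
z_focus = -x_out/theta_out = -(282/35)/(-17/63) = 2538/85 ≈ 29.8588
Rounded to 4 decimal places: z = 29.8588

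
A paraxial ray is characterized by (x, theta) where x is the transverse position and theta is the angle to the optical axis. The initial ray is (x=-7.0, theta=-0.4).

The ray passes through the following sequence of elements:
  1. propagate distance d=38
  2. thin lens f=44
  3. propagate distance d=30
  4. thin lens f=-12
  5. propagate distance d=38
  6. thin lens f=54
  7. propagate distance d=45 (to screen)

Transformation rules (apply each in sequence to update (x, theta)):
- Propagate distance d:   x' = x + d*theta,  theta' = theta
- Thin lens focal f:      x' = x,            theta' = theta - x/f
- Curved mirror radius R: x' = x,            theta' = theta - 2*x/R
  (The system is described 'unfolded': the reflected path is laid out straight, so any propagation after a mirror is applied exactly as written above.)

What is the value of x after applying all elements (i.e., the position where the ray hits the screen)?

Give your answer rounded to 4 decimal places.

Answer: -79.3606

Derivation:
Initial: x=-7.0000 theta=-0.4000
After 1 (propagate distance d=38): x=-22.2000 theta=-0.4000
After 2 (thin lens f=44): x=-22.2000 theta=23/220 (≈0.1045)
After 3 (propagate distance d=30): x=-2097/110 (≈-19.0636) theta=23/220 (≈0.1045)
After 4 (thin lens f=-12): x=-2097/110 (≈-19.0636) theta=-653/440 (≈-1.4841)
After 5 (propagate distance d=38): x=-16601/220 (≈-75.4591) theta=-653/440 (≈-1.4841)
After 6 (thin lens f=54): x=-16601/220 (≈-75.4591) theta=-103/1188 (≈-0.0867)
After 7 (propagate distance d=45 (to screen)): x=-26189/330 (≈-79.3606) theta=-103/1188 (≈-0.0867)
Rounded to 4 decimal places: x = -79.3606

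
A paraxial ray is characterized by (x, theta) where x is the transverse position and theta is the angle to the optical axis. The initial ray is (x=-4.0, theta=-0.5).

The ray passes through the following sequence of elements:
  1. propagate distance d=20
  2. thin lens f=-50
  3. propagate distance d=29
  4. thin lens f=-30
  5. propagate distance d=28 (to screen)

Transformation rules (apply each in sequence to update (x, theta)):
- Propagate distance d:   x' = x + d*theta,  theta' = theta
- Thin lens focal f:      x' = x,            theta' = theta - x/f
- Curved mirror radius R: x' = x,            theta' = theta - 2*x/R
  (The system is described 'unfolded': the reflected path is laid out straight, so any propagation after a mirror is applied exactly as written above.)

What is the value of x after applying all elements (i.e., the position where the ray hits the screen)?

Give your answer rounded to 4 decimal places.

Answer: -92.6387

Derivation:
Initial: x=-4.0000 theta=-0.5000
After 1 (propagate distance d=20): x=-14.0000 theta=-0.5000
After 2 (thin lens f=-50): x=-14.0000 theta=-0.7800
After 3 (propagate distance d=29): x=-36.6200 theta=-0.7800
After 4 (thin lens f=-30): x=-36.6200 theta=-3001/1500 (≈-2.0007)
After 5 (propagate distance d=28 (to screen)): x=-69479/750 (≈-92.6387) theta=-3001/1500 (≈-2.0007)
Rounded to 4 decimal places: x = -92.6387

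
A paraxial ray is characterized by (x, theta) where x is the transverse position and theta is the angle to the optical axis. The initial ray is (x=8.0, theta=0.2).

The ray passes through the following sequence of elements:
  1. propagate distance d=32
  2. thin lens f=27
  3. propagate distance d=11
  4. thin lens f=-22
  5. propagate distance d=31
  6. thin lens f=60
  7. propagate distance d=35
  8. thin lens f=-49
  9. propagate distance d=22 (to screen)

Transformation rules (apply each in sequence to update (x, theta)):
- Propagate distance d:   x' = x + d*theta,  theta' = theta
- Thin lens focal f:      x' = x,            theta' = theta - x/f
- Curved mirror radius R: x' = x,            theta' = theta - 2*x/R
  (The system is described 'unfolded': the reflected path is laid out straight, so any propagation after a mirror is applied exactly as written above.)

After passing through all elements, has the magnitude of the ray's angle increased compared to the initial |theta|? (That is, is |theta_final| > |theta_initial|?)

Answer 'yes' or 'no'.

Initial: x=8.0000 theta=0.2000
After 1 (propagate distance d=32): x=14.4000 theta=0.2000
After 2 (thin lens f=27): x=14.4000 theta=-1/3 (≈-0.3333)
After 3 (propagate distance d=11): x=161/15 (≈10.7333) theta=-1/3 (≈-0.3333)
After 4 (thin lens f=-22): x=161/15 (≈10.7333) theta=17/110 (≈0.1545)
After 5 (propagate distance d=31): x=5123/330 (≈15.5242) theta=17/110 (≈0.1545)
After 6 (thin lens f=60): x=5123/330 (≈15.5242) theta=-2063/19800 (≈-0.1042)
After 7 (propagate distance d=35): x=9407/792 (≈11.8775) theta=-2063/19800 (≈-0.1042)
After 8 (thin lens f=-49): x=9407/792 (≈11.8775) theta=5587/40425 (≈0.1382)
After 9 (propagate distance d=22 (to screen)): x=14473511/970200 (≈14.9181) theta=5587/40425 (≈0.1382)
|theta_initial|=0.2000 |theta_final|=5587/40425 (≈0.1382) -> not increased

Answer: no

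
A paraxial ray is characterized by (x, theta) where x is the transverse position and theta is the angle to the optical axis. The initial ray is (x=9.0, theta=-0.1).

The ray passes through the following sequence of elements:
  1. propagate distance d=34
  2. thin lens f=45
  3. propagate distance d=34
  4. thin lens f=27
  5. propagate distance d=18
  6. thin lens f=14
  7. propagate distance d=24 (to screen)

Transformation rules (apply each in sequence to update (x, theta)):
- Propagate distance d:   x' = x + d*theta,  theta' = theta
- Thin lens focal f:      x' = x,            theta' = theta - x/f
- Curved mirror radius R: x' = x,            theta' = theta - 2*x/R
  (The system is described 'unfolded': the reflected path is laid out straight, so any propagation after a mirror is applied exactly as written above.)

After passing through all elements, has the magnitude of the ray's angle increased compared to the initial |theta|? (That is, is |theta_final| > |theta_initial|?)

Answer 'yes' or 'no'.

Initial: x=9.0000 theta=-0.1000
After 1 (propagate distance d=34): x=5.6000 theta=-0.1000
After 2 (thin lens f=45): x=5.6000 theta=-101/450 (≈-0.2244)
After 3 (propagate distance d=34): x=-457/225 (≈-2.0311) theta=-101/450 (≈-0.2244)
After 4 (thin lens f=27): x=-457/225 (≈-2.0311) theta=-1813/12150 (≈-0.1492)
After 5 (propagate distance d=18): x=-3184/675 (≈-4.7170) theta=-1813/12150 (≈-0.1492)
After 6 (thin lens f=14): x=-3184/675 (≈-4.7170) theta=3193/17010 (≈0.1877)
After 7 (propagate distance d=24 (to screen)): x=-3004/14175 (≈-0.2119) theta=3193/17010 (≈0.1877)
|theta_initial|=0.1000 |theta_final|=3193/17010 (≈0.1877) -> increased

Answer: yes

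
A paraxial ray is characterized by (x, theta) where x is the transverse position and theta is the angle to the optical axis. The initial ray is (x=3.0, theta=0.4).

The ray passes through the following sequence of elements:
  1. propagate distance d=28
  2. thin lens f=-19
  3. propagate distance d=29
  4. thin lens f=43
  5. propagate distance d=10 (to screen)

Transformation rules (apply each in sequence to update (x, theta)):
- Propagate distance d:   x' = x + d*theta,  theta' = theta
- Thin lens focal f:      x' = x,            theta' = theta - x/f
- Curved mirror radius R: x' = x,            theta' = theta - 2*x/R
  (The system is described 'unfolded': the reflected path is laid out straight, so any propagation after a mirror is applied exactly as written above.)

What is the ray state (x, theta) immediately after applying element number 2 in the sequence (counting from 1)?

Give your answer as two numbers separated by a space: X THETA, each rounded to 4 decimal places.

Initial: x=3.0000 theta=0.4000
After 1 (propagate distance d=28): x=14.2000 theta=0.4000
After 2 (thin lens f=-19): x=14.2000 theta=109/95 (≈1.1474)
Rounded to 4 decimal places: x = 14.2000, theta = 1.1474

Answer: 14.2000 1.1474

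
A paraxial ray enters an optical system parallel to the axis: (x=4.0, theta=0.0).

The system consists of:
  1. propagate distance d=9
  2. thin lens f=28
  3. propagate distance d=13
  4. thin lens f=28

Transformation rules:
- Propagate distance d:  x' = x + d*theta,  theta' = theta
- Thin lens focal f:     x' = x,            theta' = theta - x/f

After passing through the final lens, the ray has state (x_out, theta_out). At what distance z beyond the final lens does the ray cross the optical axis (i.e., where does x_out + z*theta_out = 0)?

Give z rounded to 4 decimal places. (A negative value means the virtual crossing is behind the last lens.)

Answer: 9.7674

Derivation:
Initial: x=4.0000 theta=0.0000
After 1 (propagate distance d=9): x=4.0000 theta=0.0000
After 2 (thin lens f=28): x=4.0000 theta=-1/7 (≈-0.1429)
After 3 (propagate distance d=13): x=15/7 (≈2.1429) theta=-1/7 (≈-0.1429)
After 4 (thin lens f=28): x=15/7 (≈2.1429) theta=-43/196 (≈-0.2194)
z_focus = -x_out/theta_out = -(15/7)/(-43/196) = 420/43 ≈ 9.7674
Rounded to 4 decimal places: z = 9.7674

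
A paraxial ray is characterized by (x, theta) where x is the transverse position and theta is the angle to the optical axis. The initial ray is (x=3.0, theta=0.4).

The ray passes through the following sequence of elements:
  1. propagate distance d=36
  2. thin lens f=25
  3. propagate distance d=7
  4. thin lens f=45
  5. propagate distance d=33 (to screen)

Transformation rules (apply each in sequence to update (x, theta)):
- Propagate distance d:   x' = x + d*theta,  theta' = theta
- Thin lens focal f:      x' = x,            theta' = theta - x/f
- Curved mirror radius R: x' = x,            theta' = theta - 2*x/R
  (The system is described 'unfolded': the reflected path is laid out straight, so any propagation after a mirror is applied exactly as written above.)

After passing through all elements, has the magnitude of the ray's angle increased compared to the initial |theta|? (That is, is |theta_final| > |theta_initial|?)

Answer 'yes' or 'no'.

Initial: x=3.0000 theta=0.4000
After 1 (propagate distance d=36): x=17.4000 theta=0.4000
After 2 (thin lens f=25): x=17.4000 theta=-0.2960
After 3 (propagate distance d=7): x=15.3280 theta=-0.2960
After 4 (thin lens f=45): x=15.3280 theta=-3581/5625 (≈-0.6366)
After 5 (propagate distance d=33 (to screen)): x=-10651/1875 (≈-5.6805) theta=-3581/5625 (≈-0.6366)
|theta_initial|=0.4000 |theta_final|=3581/5625 (≈0.6366) -> increased

Answer: yes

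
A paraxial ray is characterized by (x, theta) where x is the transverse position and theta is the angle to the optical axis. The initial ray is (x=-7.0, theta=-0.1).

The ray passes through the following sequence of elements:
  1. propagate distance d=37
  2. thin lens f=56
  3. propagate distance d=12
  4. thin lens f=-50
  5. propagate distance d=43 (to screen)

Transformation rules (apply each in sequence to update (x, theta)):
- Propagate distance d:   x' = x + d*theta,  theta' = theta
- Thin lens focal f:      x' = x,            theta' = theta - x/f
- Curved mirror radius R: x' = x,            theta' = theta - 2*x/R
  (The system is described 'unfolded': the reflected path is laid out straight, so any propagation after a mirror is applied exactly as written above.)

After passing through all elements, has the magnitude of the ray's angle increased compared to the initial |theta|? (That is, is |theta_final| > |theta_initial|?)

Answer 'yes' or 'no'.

Answer: yes

Derivation:
Initial: x=-7.0000 theta=-0.1000
After 1 (propagate distance d=37): x=-10.7000 theta=-0.1000
After 2 (thin lens f=56): x=-10.7000 theta=51/560 (≈0.0911)
After 3 (propagate distance d=12): x=-269/28 (≈-9.6071) theta=51/560 (≈0.0911)
After 4 (thin lens f=-50): x=-269/28 (≈-9.6071) theta=-283/2800 (≈-0.1011)
After 5 (propagate distance d=43 (to screen)): x=-39069/2800 (≈-13.9532) theta=-283/2800 (≈-0.1011)
|theta_initial|=0.1000 |theta_final|=283/2800 (≈0.1011) -> increased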